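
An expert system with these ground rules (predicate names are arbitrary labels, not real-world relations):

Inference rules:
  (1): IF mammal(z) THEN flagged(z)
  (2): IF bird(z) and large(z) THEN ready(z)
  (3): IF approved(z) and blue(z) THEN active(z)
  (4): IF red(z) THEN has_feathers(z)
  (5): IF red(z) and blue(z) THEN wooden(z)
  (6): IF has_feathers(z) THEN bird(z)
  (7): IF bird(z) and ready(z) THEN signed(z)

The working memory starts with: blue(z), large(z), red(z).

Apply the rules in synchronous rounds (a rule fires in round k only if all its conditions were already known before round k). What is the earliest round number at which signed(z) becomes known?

4

Round 1: (4) [IF red(z) THEN has_feathers(z)]; (5) [IF red(z) and blue(z) THEN wooden(z)]. Adds has_feathers(z), wooden(z).
Round 2: (6) [IF has_feathers(z) THEN bird(z)]. Adds bird(z).
Round 3: (2) [IF bird(z) and large(z) THEN ready(z)]. Adds ready(z).
Round 4: (7) [IF bird(z) and ready(z) THEN signed(z)]. Adds signed(z).
signed(z) first appears in round 4.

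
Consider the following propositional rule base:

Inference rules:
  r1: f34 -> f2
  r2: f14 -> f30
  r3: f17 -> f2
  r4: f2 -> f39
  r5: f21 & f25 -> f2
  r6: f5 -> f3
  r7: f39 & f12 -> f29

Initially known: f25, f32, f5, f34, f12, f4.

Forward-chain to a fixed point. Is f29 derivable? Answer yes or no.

yes

Round 1: r1 [f34 -> f2]; r6 [f5 -> f3]. New: f2, f3.
Round 2: r4 [f2 -> f39]. New: f39.
Round 3: r7 [f39 & f12 -> f29]. New: f29.
f29 appears in round 3, so it is derivable.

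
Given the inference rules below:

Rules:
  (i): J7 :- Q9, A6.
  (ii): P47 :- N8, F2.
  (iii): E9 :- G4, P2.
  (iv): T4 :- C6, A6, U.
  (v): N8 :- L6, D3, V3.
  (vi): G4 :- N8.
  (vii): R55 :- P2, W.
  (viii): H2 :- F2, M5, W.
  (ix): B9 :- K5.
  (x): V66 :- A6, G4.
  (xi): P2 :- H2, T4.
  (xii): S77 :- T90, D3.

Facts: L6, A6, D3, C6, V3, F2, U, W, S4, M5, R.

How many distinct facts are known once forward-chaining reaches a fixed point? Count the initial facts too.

Round 1 — (iv), (v), (viii), derive T4, N8, H2.
Round 2 — (ii), (vi), (xi), derive P47, G4, P2.
Round 3 — (iii), (vii), (x), derive E9, R55, V66.
Closure: {A6, C6, D3, E9, F2, G4, H2, L6, M5, N8, P2, P47, R, R55, S4, T4, U, V3, V66, W} — 20 facts.

20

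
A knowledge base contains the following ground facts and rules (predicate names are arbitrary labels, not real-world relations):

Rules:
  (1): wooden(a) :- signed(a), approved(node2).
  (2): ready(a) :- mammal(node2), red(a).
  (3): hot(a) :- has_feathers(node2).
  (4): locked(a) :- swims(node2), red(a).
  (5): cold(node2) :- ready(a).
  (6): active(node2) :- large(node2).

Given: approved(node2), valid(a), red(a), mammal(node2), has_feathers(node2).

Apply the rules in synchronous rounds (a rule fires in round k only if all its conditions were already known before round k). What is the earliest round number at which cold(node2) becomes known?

Round 1 — (2), (3), derive ready(a), hot(a).
Round 2 — (5), derive cold(node2).
cold(node2) first appears in round 2.

2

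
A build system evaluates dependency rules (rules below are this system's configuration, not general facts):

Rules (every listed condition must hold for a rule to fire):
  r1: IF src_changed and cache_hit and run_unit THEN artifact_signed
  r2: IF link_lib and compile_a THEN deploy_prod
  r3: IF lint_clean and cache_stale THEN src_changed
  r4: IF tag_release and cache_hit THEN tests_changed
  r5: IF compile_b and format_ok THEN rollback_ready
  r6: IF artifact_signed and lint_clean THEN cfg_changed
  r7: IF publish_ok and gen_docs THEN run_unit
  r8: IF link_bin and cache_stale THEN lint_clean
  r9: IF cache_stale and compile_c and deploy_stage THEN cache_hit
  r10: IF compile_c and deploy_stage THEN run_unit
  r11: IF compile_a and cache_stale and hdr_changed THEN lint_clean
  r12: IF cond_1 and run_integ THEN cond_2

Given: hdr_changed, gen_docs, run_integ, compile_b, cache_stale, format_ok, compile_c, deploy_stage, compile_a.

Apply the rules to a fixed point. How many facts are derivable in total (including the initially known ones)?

Round 1 — r5, r9, r10, r11, derive rollback_ready, cache_hit, run_unit, lint_clean.
Round 2 — r3, derive src_changed.
Round 3 — r1, derive artifact_signed.
Round 4 — r6, derive cfg_changed.
Closure: {artifact_signed, cache_hit, cache_stale, cfg_changed, compile_a, compile_b, compile_c, deploy_stage, format_ok, gen_docs, hdr_changed, lint_clean, rollback_ready, run_integ, run_unit, src_changed} — 16 facts.

16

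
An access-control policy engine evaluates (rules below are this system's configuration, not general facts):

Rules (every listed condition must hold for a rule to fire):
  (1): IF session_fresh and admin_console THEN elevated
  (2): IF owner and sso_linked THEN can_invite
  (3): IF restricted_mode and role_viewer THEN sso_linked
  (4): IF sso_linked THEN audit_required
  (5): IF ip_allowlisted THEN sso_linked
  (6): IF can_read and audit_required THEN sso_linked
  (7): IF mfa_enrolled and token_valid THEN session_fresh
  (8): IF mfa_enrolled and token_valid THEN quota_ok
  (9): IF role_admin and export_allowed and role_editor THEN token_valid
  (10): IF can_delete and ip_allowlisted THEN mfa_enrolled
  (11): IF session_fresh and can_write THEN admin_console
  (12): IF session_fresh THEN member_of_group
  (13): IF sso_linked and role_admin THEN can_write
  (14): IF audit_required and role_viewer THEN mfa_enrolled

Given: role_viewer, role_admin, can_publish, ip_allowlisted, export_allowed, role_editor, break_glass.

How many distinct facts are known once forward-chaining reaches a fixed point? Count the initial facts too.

[1] (5) [IF ip_allowlisted THEN sso_linked]; (9) [IF role_admin and export_allowed and role_editor THEN token_valid]. ⇒ new: sso_linked, token_valid.
[2] (4) [IF sso_linked THEN audit_required]; (13) [IF sso_linked and role_admin THEN can_write]. ⇒ new: audit_required, can_write.
[3] (14) [IF audit_required and role_viewer THEN mfa_enrolled]. ⇒ new: mfa_enrolled.
[4] (7) [IF mfa_enrolled and token_valid THEN session_fresh]; (8) [IF mfa_enrolled and token_valid THEN quota_ok]. ⇒ new: session_fresh, quota_ok.
[5] (11) [IF session_fresh and can_write THEN admin_console]; (12) [IF session_fresh THEN member_of_group]. ⇒ new: admin_console, member_of_group.
[6] (1) [IF session_fresh and admin_console THEN elevated]. ⇒ new: elevated.
Closure: {admin_console, audit_required, break_glass, can_publish, can_write, elevated, export_allowed, ip_allowlisted, member_of_group, mfa_enrolled, quota_ok, role_admin, role_editor, role_viewer, session_fresh, sso_linked, token_valid} — 17 facts.

17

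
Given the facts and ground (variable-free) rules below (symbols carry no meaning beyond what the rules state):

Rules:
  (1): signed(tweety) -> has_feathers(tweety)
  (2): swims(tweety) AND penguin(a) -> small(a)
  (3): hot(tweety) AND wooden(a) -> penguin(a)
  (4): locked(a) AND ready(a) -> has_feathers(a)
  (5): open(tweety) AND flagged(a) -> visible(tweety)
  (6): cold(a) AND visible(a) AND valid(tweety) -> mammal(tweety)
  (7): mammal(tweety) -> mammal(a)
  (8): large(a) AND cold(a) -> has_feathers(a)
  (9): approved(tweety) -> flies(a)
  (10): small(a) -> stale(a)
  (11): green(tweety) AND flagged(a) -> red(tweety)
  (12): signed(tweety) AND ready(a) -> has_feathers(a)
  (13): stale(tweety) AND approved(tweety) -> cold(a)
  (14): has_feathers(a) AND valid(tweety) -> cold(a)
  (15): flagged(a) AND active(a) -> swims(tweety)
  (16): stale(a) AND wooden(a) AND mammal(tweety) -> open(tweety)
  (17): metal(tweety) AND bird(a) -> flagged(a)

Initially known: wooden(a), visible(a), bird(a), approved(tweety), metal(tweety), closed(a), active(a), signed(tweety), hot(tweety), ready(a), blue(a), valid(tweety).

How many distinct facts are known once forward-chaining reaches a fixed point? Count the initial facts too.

Round 1: (1) [signed(tweety) -> has_feathers(tweety)]; (3) [hot(tweety) AND wooden(a) -> penguin(a)]; (9) [approved(tweety) -> flies(a)]; (12) [signed(tweety) AND ready(a) -> has_feathers(a)]; (17) [metal(tweety) AND bird(a) -> flagged(a)]. Adds has_feathers(tweety), penguin(a), flies(a), has_feathers(a), flagged(a).
Round 2: (14) [has_feathers(a) AND valid(tweety) -> cold(a)]; (15) [flagged(a) AND active(a) -> swims(tweety)]. Adds cold(a), swims(tweety).
Round 3: (2) [swims(tweety) AND penguin(a) -> small(a)]; (6) [cold(a) AND visible(a) AND valid(tweety) -> mammal(tweety)]. Adds small(a), mammal(tweety).
Round 4: (7) [mammal(tweety) -> mammal(a)]; (10) [small(a) -> stale(a)]. Adds mammal(a), stale(a).
Round 5: (16) [stale(a) AND wooden(a) AND mammal(tweety) -> open(tweety)]. Adds open(tweety).
Round 6: (5) [open(tweety) AND flagged(a) -> visible(tweety)]. Adds visible(tweety).
Closure: {active(a), approved(tweety), bird(a), blue(a), closed(a), cold(a), flagged(a), flies(a), has_feathers(a), has_feathers(tweety), hot(tweety), mammal(a), mammal(tweety), metal(tweety), open(tweety), penguin(a), ready(a), signed(tweety), small(a), stale(a), swims(tweety), valid(tweety), visible(a), visible(tweety), wooden(a)} — 25 facts.

25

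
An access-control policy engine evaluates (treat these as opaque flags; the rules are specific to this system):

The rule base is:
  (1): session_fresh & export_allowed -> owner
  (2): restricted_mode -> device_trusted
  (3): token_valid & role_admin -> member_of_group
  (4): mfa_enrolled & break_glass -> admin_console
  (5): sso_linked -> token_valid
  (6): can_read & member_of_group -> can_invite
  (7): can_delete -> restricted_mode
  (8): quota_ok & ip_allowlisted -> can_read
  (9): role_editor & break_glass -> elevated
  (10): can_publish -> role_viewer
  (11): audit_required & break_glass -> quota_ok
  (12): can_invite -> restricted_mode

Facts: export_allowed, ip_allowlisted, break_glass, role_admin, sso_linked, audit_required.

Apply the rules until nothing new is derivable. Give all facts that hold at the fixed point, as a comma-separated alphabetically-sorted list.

audit_required, break_glass, can_invite, can_read, device_trusted, export_allowed, ip_allowlisted, member_of_group, quota_ok, restricted_mode, role_admin, sso_linked, token_valid

Round 1 fires (5), (11), giving token_valid, quota_ok.
Round 2 fires (3), (8), giving member_of_group, can_read.
Round 3 fires (6), giving can_invite.
Round 4 fires (12), giving restricted_mode.
Round 5 fires (2), giving device_trusted.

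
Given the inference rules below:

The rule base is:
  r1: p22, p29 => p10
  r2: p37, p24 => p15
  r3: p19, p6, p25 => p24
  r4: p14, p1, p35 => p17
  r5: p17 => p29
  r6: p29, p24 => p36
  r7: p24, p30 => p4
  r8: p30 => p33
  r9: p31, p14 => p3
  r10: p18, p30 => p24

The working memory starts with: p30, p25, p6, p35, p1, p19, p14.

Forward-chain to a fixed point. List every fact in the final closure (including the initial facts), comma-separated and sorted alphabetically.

[1] r3 [p19, p6, p25 => p24]; r4 [p14, p1, p35 => p17]; r8 [p30 => p33]. ⇒ new: p24, p17, p33.
[2] r5 [p17 => p29]; r7 [p24, p30 => p4]. ⇒ new: p29, p4.
[3] r6 [p29, p24 => p36]. ⇒ new: p36.

p1, p14, p17, p19, p24, p25, p29, p30, p33, p35, p36, p4, p6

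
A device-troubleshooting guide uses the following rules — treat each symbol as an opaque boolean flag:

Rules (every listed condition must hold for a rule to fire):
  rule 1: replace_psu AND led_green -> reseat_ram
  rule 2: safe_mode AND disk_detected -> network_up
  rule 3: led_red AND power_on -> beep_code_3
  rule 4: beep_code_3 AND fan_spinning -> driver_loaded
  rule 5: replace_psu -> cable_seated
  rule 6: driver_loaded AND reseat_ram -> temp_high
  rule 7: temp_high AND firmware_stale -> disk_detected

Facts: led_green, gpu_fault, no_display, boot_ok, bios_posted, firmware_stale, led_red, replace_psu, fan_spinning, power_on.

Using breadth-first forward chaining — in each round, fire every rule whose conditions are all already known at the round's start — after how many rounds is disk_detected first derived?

4

Round 1 — rule 1, rule 3, rule 5, derive reseat_ram, beep_code_3, cable_seated.
Round 2 — rule 4, derive driver_loaded.
Round 3 — rule 6, derive temp_high.
Round 4 — rule 7, derive disk_detected.
disk_detected first appears in round 4.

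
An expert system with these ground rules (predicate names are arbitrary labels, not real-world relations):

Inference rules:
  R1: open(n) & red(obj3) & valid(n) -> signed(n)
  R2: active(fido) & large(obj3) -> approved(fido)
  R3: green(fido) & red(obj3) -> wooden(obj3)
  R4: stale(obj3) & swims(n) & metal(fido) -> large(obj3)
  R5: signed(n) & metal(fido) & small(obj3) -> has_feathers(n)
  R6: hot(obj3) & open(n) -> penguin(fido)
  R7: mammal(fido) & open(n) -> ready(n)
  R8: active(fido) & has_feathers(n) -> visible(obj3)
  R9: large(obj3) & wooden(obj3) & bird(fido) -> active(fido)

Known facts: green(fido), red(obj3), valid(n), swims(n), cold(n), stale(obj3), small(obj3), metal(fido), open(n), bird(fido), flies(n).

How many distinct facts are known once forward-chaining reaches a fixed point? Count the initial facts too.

Round 1: R1 [open(n) & red(obj3) & valid(n) -> signed(n)]; R3 [green(fido) & red(obj3) -> wooden(obj3)]; R4 [stale(obj3) & swims(n) & metal(fido) -> large(obj3)]. Adds signed(n), wooden(obj3), large(obj3).
Round 2: R5 [signed(n) & metal(fido) & small(obj3) -> has_feathers(n)]; R9 [large(obj3) & wooden(obj3) & bird(fido) -> active(fido)]. Adds has_feathers(n), active(fido).
Round 3: R2 [active(fido) & large(obj3) -> approved(fido)]; R8 [active(fido) & has_feathers(n) -> visible(obj3)]. Adds approved(fido), visible(obj3).
Closure: {active(fido), approved(fido), bird(fido), cold(n), flies(n), green(fido), has_feathers(n), large(obj3), metal(fido), open(n), red(obj3), signed(n), small(obj3), stale(obj3), swims(n), valid(n), visible(obj3), wooden(obj3)} — 18 facts.

18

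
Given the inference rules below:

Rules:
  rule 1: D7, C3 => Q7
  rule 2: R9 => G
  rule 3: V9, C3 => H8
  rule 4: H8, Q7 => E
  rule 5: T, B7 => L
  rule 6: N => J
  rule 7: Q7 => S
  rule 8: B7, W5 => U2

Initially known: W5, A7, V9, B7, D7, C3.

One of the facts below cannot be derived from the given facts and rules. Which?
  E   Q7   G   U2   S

[1] rule 1 [D7, C3 => Q7]; rule 3 [V9, C3 => H8]; rule 8 [B7, W5 => U2]. ⇒ new: Q7, H8, U2.
[2] rule 4 [H8, Q7 => E]; rule 7 [Q7 => S]. ⇒ new: E, S.
Derived: Q7 (round 1), S (round 2), U2 (round 1), E (round 2). G never appears in any round.

G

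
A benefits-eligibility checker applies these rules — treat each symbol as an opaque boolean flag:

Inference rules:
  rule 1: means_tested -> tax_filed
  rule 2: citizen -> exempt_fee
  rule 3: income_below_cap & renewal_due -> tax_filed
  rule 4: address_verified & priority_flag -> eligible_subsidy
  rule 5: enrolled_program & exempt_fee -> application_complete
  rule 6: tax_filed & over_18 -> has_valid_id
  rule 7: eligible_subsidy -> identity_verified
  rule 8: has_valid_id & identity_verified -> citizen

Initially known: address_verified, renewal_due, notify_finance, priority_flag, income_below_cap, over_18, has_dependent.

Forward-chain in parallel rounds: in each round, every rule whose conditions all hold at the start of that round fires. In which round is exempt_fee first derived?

4

Round 1 — rule 3, rule 4, derive tax_filed, eligible_subsidy.
Round 2 — rule 6, rule 7, derive has_valid_id, identity_verified.
Round 3 — rule 8, derive citizen.
Round 4 — rule 2, derive exempt_fee.
exempt_fee first appears in round 4.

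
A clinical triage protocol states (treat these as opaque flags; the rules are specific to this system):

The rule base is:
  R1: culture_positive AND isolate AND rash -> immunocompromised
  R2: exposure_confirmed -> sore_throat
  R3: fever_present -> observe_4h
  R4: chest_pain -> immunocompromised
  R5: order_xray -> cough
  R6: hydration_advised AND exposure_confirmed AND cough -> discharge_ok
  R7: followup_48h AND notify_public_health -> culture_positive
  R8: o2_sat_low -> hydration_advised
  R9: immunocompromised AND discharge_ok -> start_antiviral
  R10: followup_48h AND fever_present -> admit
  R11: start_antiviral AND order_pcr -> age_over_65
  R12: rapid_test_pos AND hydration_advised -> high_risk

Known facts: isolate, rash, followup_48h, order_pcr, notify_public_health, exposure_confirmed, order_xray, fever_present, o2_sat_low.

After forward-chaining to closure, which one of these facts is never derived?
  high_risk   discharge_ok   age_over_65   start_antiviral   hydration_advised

high_risk

[1] R2 [exposure_confirmed -> sore_throat]; R3 [fever_present -> observe_4h]; R5 [order_xray -> cough]; R7 [followup_48h AND notify_public_health -> culture_positive]; R8 [o2_sat_low -> hydration_advised]; R10 [followup_48h AND fever_present -> admit]. ⇒ new: sore_throat, observe_4h, cough, culture_positive, hydration_advised, admit.
[2] R1 [culture_positive AND isolate AND rash -> immunocompromised]; R6 [hydration_advised AND exposure_confirmed AND cough -> discharge_ok]. ⇒ new: immunocompromised, discharge_ok.
[3] R9 [immunocompromised AND discharge_ok -> start_antiviral]. ⇒ new: start_antiviral.
[4] R11 [start_antiviral AND order_pcr -> age_over_65]. ⇒ new: age_over_65.
Derived: hydration_advised (round 1), discharge_ok (round 2), age_over_65 (round 4), start_antiviral (round 3). high_risk never appears in any round.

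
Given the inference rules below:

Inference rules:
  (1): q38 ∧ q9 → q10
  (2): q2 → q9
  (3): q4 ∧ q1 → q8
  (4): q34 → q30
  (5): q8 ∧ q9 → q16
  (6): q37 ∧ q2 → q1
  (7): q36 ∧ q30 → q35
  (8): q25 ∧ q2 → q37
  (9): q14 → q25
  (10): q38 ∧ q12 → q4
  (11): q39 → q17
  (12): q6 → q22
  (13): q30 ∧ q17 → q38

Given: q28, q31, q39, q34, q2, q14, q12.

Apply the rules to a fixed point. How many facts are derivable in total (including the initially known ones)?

Round 1 fires (2), (4), (9), (11), giving q9, q30, q25, q17.
Round 2 fires (8), (13), giving q37, q38.
Round 3 fires (1), (6), (10), giving q10, q1, q4.
Round 4 fires (3), giving q8.
Round 5 fires (5), giving q16.
Closure: {q1, q10, q12, q14, q16, q17, q2, q25, q28, q30, q31, q34, q37, q38, q39, q4, q8, q9} — 18 facts.

18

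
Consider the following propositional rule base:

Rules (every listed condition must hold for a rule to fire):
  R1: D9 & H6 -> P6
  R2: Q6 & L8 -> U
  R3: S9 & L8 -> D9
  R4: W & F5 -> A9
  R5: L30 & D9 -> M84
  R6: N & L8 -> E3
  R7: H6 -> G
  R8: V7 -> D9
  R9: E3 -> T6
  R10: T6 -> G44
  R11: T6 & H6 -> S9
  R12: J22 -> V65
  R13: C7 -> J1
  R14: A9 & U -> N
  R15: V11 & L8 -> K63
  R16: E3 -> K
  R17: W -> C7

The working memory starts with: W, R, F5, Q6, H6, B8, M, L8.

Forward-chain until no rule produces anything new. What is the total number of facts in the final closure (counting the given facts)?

Round 1: R2 [Q6 & L8 -> U]; R4 [W & F5 -> A9]; R7 [H6 -> G]; R17 [W -> C7]. New: U, A9, G, C7.
Round 2: R13 [C7 -> J1]; R14 [A9 & U -> N]. New: J1, N.
Round 3: R6 [N & L8 -> E3]. New: E3.
Round 4: R9 [E3 -> T6]; R16 [E3 -> K]. New: T6, K.
Round 5: R10 [T6 -> G44]; R11 [T6 & H6 -> S9]. New: G44, S9.
Round 6: R3 [S9 & L8 -> D9]. New: D9.
Round 7: R1 [D9 & H6 -> P6]. New: P6.
Closure: {A9, B8, C7, D9, E3, F5, G, G44, H6, J1, K, L8, M, N, P6, Q6, R, S9, T6, U, W} — 21 facts.

21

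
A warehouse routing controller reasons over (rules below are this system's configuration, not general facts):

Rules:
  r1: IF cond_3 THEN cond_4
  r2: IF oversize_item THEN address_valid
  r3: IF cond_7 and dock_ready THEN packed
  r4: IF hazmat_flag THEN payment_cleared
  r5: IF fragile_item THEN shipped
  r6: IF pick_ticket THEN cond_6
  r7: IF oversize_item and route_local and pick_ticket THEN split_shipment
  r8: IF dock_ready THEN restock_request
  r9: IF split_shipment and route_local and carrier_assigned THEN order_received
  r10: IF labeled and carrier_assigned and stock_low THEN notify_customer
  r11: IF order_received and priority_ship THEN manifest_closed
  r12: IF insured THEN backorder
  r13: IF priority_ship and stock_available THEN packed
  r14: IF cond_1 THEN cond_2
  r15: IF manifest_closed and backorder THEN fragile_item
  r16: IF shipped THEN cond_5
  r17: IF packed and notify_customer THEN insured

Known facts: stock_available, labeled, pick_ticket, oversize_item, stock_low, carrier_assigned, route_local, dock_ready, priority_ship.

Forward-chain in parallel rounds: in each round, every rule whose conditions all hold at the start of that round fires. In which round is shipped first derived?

5

Round 1 fires r2, r6, r7, r8, r10, r13, giving address_valid, cond_6, split_shipment, restock_request, notify_customer, packed.
Round 2 fires r9, r17, giving order_received, insured.
Round 3 fires r11, r12, giving manifest_closed, backorder.
Round 4 fires r15, giving fragile_item.
Round 5 fires r5, giving shipped.
shipped first appears in round 5.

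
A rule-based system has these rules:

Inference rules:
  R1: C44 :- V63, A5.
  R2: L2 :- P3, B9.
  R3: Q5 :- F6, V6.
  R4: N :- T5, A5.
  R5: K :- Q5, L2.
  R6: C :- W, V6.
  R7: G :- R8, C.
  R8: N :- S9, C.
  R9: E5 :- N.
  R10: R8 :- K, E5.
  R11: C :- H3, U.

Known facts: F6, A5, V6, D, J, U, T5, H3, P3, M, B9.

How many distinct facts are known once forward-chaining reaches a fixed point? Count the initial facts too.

Round 1 fires R2, R3, R4, R11, giving L2, Q5, N, C.
Round 2 fires R5, R9, giving K, E5.
Round 3 fires R10, giving R8.
Round 4 fires R7, giving G.
Closure: {A5, B9, C, D, E5, F6, G, H3, J, K, L2, M, N, P3, Q5, R8, T5, U, V6} — 19 facts.

19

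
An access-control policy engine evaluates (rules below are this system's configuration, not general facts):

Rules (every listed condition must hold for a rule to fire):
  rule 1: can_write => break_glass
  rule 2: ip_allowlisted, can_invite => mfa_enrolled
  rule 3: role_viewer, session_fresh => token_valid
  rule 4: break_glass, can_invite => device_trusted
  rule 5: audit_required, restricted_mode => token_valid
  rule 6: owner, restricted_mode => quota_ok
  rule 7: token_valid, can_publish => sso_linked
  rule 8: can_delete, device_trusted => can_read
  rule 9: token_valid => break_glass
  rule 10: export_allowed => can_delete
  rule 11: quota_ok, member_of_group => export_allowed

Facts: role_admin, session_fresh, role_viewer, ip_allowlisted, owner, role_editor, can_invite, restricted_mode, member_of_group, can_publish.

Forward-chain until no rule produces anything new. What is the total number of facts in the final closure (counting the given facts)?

[1] rule 2 [ip_allowlisted, can_invite => mfa_enrolled]; rule 3 [role_viewer, session_fresh => token_valid]; rule 6 [owner, restricted_mode => quota_ok]. ⇒ new: mfa_enrolled, token_valid, quota_ok.
[2] rule 7 [token_valid, can_publish => sso_linked]; rule 9 [token_valid => break_glass]; rule 11 [quota_ok, member_of_group => export_allowed]. ⇒ new: sso_linked, break_glass, export_allowed.
[3] rule 4 [break_glass, can_invite => device_trusted]; rule 10 [export_allowed => can_delete]. ⇒ new: device_trusted, can_delete.
[4] rule 8 [can_delete, device_trusted => can_read]. ⇒ new: can_read.
Closure: {break_glass, can_delete, can_invite, can_publish, can_read, device_trusted, export_allowed, ip_allowlisted, member_of_group, mfa_enrolled, owner, quota_ok, restricted_mode, role_admin, role_editor, role_viewer, session_fresh, sso_linked, token_valid} — 19 facts.

19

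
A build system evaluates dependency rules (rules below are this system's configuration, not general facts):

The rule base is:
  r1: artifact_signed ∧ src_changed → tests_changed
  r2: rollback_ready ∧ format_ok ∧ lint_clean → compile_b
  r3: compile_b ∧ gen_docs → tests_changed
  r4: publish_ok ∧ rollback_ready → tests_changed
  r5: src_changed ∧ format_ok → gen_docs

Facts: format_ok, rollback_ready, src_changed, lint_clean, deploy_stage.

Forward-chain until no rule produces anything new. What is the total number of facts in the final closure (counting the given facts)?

Round 1: r2 [rollback_ready ∧ format_ok ∧ lint_clean → compile_b]; r5 [src_changed ∧ format_ok → gen_docs]. New: compile_b, gen_docs.
Round 2: r3 [compile_b ∧ gen_docs → tests_changed]. New: tests_changed.
Closure: {compile_b, deploy_stage, format_ok, gen_docs, lint_clean, rollback_ready, src_changed, tests_changed} — 8 facts.

8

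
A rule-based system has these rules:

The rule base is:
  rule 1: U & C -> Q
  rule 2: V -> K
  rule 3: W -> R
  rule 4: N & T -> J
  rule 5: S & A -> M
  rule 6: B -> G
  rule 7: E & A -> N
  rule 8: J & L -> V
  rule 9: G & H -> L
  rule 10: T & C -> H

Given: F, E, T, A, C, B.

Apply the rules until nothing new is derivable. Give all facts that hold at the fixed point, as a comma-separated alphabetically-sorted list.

Round 1: rule 6 [B -> G]; rule 7 [E & A -> N]; rule 10 [T & C -> H]. Adds G, N, H.
Round 2: rule 4 [N & T -> J]; rule 9 [G & H -> L]. Adds J, L.
Round 3: rule 8 [J & L -> V]. Adds V.
Round 4: rule 2 [V -> K]. Adds K.

A, B, C, E, F, G, H, J, K, L, N, T, V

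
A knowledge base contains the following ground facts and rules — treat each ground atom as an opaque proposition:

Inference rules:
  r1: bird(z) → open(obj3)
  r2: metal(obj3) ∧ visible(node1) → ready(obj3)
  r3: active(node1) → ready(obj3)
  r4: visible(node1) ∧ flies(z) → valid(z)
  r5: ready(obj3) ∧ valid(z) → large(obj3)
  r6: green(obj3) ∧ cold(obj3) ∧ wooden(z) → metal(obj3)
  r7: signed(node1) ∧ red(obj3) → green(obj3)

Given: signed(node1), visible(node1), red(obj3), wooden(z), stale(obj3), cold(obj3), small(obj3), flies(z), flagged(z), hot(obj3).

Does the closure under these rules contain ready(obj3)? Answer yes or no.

yes

Round 1 — r4, r7, derive valid(z), green(obj3).
Round 2 — r6, derive metal(obj3).
Round 3 — r2, derive ready(obj3).
Round 4 — r5, derive large(obj3).
ready(obj3) appears in round 3, so it is derivable.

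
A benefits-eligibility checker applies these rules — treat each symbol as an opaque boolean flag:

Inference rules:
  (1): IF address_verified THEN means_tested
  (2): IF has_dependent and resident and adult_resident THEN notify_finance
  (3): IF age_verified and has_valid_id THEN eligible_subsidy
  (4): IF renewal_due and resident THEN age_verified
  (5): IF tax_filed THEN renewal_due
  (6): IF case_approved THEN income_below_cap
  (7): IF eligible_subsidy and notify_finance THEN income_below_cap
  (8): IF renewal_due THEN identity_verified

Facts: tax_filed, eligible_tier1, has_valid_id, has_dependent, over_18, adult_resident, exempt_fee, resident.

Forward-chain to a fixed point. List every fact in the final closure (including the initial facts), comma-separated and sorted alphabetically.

adult_resident, age_verified, eligible_subsidy, eligible_tier1, exempt_fee, has_dependent, has_valid_id, identity_verified, income_below_cap, notify_finance, over_18, renewal_due, resident, tax_filed

[1] (2) [IF has_dependent and resident and adult_resident THEN notify_finance]; (5) [IF tax_filed THEN renewal_due]. ⇒ new: notify_finance, renewal_due.
[2] (4) [IF renewal_due and resident THEN age_verified]; (8) [IF renewal_due THEN identity_verified]. ⇒ new: age_verified, identity_verified.
[3] (3) [IF age_verified and has_valid_id THEN eligible_subsidy]. ⇒ new: eligible_subsidy.
[4] (7) [IF eligible_subsidy and notify_finance THEN income_below_cap]. ⇒ new: income_below_cap.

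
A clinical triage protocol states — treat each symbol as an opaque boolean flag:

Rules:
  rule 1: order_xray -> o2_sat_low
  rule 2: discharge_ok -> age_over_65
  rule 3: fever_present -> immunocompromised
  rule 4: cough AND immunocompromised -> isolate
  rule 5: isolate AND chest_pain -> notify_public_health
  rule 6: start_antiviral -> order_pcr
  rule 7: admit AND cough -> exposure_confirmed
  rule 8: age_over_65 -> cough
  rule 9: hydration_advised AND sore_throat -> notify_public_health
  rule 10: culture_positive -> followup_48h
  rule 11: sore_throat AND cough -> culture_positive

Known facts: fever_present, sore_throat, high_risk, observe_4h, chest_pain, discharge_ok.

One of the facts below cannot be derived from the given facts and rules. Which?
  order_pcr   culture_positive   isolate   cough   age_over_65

order_pcr

Round 1 — rule 2, rule 3, derive age_over_65, immunocompromised.
Round 2 — rule 8, derive cough.
Round 3 — rule 4, rule 11, derive isolate, culture_positive.
Round 4 — rule 5, rule 10, derive notify_public_health, followup_48h.
Derived: isolate (round 3), age_over_65 (round 1), culture_positive (round 3), cough (round 2). order_pcr never appears in any round.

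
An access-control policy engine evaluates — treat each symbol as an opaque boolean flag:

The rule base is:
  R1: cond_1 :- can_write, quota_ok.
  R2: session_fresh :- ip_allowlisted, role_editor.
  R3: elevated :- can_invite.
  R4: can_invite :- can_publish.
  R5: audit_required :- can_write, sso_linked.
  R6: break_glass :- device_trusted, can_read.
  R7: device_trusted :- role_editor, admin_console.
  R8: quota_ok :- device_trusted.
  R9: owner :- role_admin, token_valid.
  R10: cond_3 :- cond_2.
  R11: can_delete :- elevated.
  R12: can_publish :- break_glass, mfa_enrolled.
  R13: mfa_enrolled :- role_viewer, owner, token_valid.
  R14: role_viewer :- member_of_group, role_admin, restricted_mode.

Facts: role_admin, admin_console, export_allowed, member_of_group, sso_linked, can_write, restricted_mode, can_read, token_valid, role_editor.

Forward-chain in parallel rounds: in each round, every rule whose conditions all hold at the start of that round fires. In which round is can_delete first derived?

Round 1 — R5, R7, R9, R14, derive audit_required, device_trusted, owner, role_viewer.
Round 2 — R6, R8, R13, derive break_glass, quota_ok, mfa_enrolled.
Round 3 — R1, R12, derive cond_1, can_publish.
Round 4 — R4, derive can_invite.
Round 5 — R3, derive elevated.
Round 6 — R11, derive can_delete.
can_delete first appears in round 6.

6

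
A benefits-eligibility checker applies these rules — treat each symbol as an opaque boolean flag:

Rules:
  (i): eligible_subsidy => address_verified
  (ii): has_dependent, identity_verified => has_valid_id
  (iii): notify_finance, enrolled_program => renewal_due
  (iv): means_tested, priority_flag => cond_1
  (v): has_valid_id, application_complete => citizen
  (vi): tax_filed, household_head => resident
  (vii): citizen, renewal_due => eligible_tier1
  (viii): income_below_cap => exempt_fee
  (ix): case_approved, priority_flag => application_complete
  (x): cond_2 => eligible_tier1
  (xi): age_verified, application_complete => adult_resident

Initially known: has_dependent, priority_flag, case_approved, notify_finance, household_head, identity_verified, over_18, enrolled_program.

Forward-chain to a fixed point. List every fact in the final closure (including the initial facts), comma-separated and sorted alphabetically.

Round 1: (ii) [has_dependent, identity_verified => has_valid_id]; (iii) [notify_finance, enrolled_program => renewal_due]; (ix) [case_approved, priority_flag => application_complete]. Adds has_valid_id, renewal_due, application_complete.
Round 2: (v) [has_valid_id, application_complete => citizen]. Adds citizen.
Round 3: (vii) [citizen, renewal_due => eligible_tier1]. Adds eligible_tier1.

application_complete, case_approved, citizen, eligible_tier1, enrolled_program, has_dependent, has_valid_id, household_head, identity_verified, notify_finance, over_18, priority_flag, renewal_due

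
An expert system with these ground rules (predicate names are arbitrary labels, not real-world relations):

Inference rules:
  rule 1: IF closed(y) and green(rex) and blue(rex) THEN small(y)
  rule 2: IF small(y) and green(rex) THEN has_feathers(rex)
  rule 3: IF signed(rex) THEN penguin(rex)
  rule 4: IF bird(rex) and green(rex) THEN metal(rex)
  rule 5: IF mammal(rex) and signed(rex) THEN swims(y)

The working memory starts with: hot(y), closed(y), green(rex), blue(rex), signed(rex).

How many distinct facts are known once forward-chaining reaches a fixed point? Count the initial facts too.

Round 1 fires rule 1, rule 3, giving small(y), penguin(rex).
Round 2 fires rule 2, giving has_feathers(rex).
Closure: {blue(rex), closed(y), green(rex), has_feathers(rex), hot(y), penguin(rex), signed(rex), small(y)} — 8 facts.

8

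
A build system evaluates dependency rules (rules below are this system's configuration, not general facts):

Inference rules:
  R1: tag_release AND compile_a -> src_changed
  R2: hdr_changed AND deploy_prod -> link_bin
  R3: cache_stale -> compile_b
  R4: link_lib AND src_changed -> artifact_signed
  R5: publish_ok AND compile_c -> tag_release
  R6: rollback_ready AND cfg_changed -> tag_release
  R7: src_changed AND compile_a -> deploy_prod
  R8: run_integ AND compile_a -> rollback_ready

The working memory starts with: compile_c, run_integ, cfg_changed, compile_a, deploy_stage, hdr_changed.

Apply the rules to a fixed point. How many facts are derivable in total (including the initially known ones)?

11

Round 1: R8 [run_integ AND compile_a -> rollback_ready]. Adds rollback_ready.
Round 2: R6 [rollback_ready AND cfg_changed -> tag_release]. Adds tag_release.
Round 3: R1 [tag_release AND compile_a -> src_changed]. Adds src_changed.
Round 4: R7 [src_changed AND compile_a -> deploy_prod]. Adds deploy_prod.
Round 5: R2 [hdr_changed AND deploy_prod -> link_bin]. Adds link_bin.
Closure: {cfg_changed, compile_a, compile_c, deploy_prod, deploy_stage, hdr_changed, link_bin, rollback_ready, run_integ, src_changed, tag_release} — 11 facts.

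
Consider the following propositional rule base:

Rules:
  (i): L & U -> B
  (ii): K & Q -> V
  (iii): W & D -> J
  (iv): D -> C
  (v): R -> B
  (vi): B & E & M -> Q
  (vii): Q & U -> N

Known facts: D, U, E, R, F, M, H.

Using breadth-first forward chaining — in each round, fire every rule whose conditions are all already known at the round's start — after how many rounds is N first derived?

Round 1 — (iv), (v), derive C, B.
Round 2 — (vi), derive Q.
Round 3 — (vii), derive N.
N first appears in round 3.

3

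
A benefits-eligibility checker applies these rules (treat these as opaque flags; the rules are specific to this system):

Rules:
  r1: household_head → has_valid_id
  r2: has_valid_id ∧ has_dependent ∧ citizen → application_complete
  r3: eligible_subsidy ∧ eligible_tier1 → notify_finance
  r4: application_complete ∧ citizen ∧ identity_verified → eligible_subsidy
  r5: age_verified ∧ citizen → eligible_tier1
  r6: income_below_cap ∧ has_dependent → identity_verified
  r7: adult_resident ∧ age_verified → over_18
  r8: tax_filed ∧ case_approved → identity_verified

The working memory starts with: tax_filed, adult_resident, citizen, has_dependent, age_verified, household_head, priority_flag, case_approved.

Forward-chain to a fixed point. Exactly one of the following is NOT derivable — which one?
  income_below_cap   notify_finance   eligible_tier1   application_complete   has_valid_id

income_below_cap

Round 1: r1 [household_head → has_valid_id]; r5 [age_verified ∧ citizen → eligible_tier1]; r7 [adult_resident ∧ age_verified → over_18]; r8 [tax_filed ∧ case_approved → identity_verified]. New: has_valid_id, eligible_tier1, over_18, identity_verified.
Round 2: r2 [has_valid_id ∧ has_dependent ∧ citizen → application_complete]. New: application_complete.
Round 3: r4 [application_complete ∧ citizen ∧ identity_verified → eligible_subsidy]. New: eligible_subsidy.
Round 4: r3 [eligible_subsidy ∧ eligible_tier1 → notify_finance]. New: notify_finance.
Derived: eligible_tier1 (round 1), application_complete (round 2), notify_finance (round 4), has_valid_id (round 1). income_below_cap never appears in any round.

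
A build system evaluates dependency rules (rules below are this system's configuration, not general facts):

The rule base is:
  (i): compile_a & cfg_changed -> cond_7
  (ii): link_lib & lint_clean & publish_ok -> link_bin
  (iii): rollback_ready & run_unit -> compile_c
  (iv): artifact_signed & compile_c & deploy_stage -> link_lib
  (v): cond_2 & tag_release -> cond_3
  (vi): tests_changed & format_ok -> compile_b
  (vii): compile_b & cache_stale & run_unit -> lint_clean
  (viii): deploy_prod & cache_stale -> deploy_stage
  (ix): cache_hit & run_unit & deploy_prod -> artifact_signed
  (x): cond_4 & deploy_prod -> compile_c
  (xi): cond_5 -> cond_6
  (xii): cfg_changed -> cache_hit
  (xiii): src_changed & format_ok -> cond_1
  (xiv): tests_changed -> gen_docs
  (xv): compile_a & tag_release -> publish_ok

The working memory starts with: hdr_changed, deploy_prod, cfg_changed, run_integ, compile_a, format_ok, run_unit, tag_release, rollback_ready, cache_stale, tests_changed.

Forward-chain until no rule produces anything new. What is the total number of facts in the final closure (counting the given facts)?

[1] (i) [compile_a & cfg_changed -> cond_7]; (iii) [rollback_ready & run_unit -> compile_c]; (vi) [tests_changed & format_ok -> compile_b]; (viii) [deploy_prod & cache_stale -> deploy_stage]; (xii) [cfg_changed -> cache_hit]; (xiv) [tests_changed -> gen_docs]; (xv) [compile_a & tag_release -> publish_ok]. ⇒ new: cond_7, compile_c, compile_b, deploy_stage, cache_hit, gen_docs, publish_ok.
[2] (vii) [compile_b & cache_stale & run_unit -> lint_clean]; (ix) [cache_hit & run_unit & deploy_prod -> artifact_signed]. ⇒ new: lint_clean, artifact_signed.
[3] (iv) [artifact_signed & compile_c & deploy_stage -> link_lib]. ⇒ new: link_lib.
[4] (ii) [link_lib & lint_clean & publish_ok -> link_bin]. ⇒ new: link_bin.
Closure: {artifact_signed, cache_hit, cache_stale, cfg_changed, compile_a, compile_b, compile_c, cond_7, deploy_prod, deploy_stage, format_ok, gen_docs, hdr_changed, link_bin, link_lib, lint_clean, publish_ok, rollback_ready, run_integ, run_unit, tag_release, tests_changed} — 22 facts.

22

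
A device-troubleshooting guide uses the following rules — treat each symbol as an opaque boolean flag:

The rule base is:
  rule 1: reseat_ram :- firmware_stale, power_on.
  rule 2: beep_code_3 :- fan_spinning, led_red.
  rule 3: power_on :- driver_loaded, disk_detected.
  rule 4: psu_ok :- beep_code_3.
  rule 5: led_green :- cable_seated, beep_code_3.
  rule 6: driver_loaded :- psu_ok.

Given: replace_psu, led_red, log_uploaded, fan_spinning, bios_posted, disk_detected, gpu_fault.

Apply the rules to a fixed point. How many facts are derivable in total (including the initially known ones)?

Round 1 fires rule 2, giving beep_code_3.
Round 2 fires rule 4, giving psu_ok.
Round 3 fires rule 6, giving driver_loaded.
Round 4 fires rule 3, giving power_on.
Closure: {beep_code_3, bios_posted, disk_detected, driver_loaded, fan_spinning, gpu_fault, led_red, log_uploaded, power_on, psu_ok, replace_psu} — 11 facts.

11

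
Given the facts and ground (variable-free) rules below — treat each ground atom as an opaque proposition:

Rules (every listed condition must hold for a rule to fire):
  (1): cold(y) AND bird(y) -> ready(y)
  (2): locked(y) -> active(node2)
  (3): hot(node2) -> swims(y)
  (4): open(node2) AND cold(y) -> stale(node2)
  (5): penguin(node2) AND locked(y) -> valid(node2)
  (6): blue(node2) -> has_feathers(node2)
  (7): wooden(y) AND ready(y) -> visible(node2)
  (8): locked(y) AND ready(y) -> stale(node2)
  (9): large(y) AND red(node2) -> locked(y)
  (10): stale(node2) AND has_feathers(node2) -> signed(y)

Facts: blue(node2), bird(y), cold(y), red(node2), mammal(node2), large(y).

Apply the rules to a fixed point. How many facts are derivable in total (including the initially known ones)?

12

[1] (1) [cold(y) AND bird(y) -> ready(y)]; (6) [blue(node2) -> has_feathers(node2)]; (9) [large(y) AND red(node2) -> locked(y)]. ⇒ new: ready(y), has_feathers(node2), locked(y).
[2] (2) [locked(y) -> active(node2)]; (8) [locked(y) AND ready(y) -> stale(node2)]. ⇒ new: active(node2), stale(node2).
[3] (10) [stale(node2) AND has_feathers(node2) -> signed(y)]. ⇒ new: signed(y).
Closure: {active(node2), bird(y), blue(node2), cold(y), has_feathers(node2), large(y), locked(y), mammal(node2), ready(y), red(node2), signed(y), stale(node2)} — 12 facts.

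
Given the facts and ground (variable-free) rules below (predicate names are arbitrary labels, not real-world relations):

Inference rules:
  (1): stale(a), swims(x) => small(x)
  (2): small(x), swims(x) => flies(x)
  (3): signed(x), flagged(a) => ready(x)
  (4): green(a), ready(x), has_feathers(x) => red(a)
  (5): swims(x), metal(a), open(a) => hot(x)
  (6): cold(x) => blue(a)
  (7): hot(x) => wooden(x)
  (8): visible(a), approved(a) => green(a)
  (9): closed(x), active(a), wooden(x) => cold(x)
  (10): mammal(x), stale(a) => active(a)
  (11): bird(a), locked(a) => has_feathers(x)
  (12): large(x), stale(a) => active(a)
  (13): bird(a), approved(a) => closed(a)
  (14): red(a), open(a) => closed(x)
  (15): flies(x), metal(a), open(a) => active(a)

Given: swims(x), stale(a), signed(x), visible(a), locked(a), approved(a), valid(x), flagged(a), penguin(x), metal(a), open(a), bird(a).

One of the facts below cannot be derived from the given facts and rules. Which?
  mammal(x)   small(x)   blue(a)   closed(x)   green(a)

Round 1 — (1), (3), (5), (8), (11), (13), derive small(x), ready(x), hot(x), green(a), has_feathers(x), closed(a).
Round 2 — (2), (4), (7), derive flies(x), red(a), wooden(x).
Round 3 — (14), (15), derive closed(x), active(a).
Round 4 — (9), derive cold(x).
Round 5 — (6), derive blue(a).
Derived: small(x) (round 1), blue(a) (round 5), closed(x) (round 3), green(a) (round 1). mammal(x) never appears in any round.

mammal(x)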